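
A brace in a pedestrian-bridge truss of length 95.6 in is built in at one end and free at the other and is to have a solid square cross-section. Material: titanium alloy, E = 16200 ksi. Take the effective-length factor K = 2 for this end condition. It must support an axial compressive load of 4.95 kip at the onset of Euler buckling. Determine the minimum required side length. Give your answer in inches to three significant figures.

L_e = K·L = 2 × 95.6 = 191.2 in
Required I = P_cr·L_e²/(π²E) = 4.950×10^3 × 191.2² / (π² × 1.62×10^7) = 1.132 in⁴
Solid square: I = a⁴/12  ⇒  a = (12I)^(1/4) = (12×1.132)^(1/4) = 1.92 in

a ≈ 1.92 in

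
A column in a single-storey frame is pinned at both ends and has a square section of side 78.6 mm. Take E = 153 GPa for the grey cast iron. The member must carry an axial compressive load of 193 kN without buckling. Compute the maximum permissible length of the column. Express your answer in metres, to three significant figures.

I = a⁴/12 = 78.6⁴/12 = 3.181×10^6 mm⁴
I = 3.181×10^-6 m⁴
At the buckling limit P_cr = P = 1.930×10^5 N
From P_cr = π²EI/(K·L)²:  L = (1/K)·√(π²EI/P_cr) = (1/1)·√(π²×1.53×10^11×3.181×10^-6/1.930×10^5)
L = 4.99 m

L_max ≈ 4.99 m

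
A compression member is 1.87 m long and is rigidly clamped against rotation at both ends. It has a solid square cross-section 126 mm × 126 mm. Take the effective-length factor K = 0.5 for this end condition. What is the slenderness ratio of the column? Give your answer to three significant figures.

λ ≈ 25.7

For a square r = a/√12 = 126/√12 = 36.37 mm
L_e = K·L = 0.5 × 1.87 m = 0.9350 m = 935.00 mm
λ = L_e / r_min = 935.00 / 36.37 = 25.7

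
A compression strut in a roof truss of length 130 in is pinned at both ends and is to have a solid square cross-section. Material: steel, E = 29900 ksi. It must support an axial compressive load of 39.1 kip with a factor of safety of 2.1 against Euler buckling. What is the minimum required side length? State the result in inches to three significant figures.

a ≈ 2.74 in

Required P_cr = n·P = 2.1 × 39.1 = 82.11 kip
L_e = K·L = 1 × 130 = 130.0 in
Required I = P_cr·L_e²/(π²E) = 8.211×10^4 × 130.0² / (π² × 2.99×10^7) = 4.702 in⁴
Solid square: I = a⁴/12  ⇒  a = (12I)^(1/4) = (12×4.702)^(1/4) = 2.74 in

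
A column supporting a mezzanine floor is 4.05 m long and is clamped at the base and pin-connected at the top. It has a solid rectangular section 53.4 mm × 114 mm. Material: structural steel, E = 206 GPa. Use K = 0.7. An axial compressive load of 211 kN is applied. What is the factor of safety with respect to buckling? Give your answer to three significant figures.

Buckling occurs about the weak axis: I_min = h·b³/12 with b = 53.4 mm (the shorter side).
I_min = 114×53.4³/12 = 1.447×10^6 mm⁴
I = 1.447×10^6 mm⁴ = 1.447×10^-6 m⁴
Effective length L_e = K·L = 0.7 × 4.05 = 2.835 m
P_cr = π²EI / L_e² = π² × 206×10⁹ × 1.447×10^-6 / 2.835² = 3.659×10^5 N
Factor of safety n = P_cr / P = 365.94 / 211 = 1.73

n ≈ 1.73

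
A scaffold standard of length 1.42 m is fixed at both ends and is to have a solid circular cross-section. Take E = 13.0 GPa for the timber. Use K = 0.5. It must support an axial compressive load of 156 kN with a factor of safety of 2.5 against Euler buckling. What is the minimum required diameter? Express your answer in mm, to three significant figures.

Required P_cr = n·P = 2.5 × 156 = 390.0 kN
L_e = K·L = 0.5 × 1.42 = 0.7100 m
Required I = P_cr·L_e²/(π²E) = 3.900×10^5 × 0.7100² / (π² × 1.30×10^10) = 1.532×10^-6 m⁴
I_req = 1.532×10^6 mm⁴
Solid circle: I = πd⁴/64  ⇒  d = (64I/π)^(1/4) = (64×1.532×10^6/π)^(1/4) = 74.7 mm

d ≈ 74.7 mm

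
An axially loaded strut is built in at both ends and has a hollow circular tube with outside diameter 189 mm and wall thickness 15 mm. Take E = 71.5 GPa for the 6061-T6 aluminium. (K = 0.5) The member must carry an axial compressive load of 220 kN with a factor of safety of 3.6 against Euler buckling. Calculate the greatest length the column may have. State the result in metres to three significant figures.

Inner diameter d_i = 189 − 2×15 = 159.0 mm
I = π(d_o⁴ − d_i⁴)/64 = π(189⁴ − 159.0⁴)/64 = 3.126×10^7 mm⁴
I = 3.126×10^-5 m⁴
Required critical load P_cr = n·P = 3.6 × 220 = 792.0 kN = 7.920×10^5 N
From P_cr = π²EI/(K·L)²:  L = (1/K)·√(π²EI/P_cr) = (1/0.5)·√(π²×7.15×10^10×3.126×10^-5/7.920×10^5)
L = 10.6 m

L_max ≈ 10.6 m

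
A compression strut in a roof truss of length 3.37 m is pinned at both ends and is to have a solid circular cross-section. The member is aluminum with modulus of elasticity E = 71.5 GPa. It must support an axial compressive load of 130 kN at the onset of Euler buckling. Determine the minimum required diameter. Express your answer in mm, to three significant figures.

L_e = K·L = 1 × 3.37 = 3.370 m
Required I = P_cr·L_e²/(π²E) = 1.300×10^5 × 3.370² / (π² × 7.15×10^10) = 2.092×10^-6 m⁴
I_req = 2.092×10^6 mm⁴
Solid circle: I = πd⁴/64  ⇒  d = (64I/π)^(1/4) = (64×2.092×10^6/π)^(1/4) = 80.8 mm

d ≈ 80.8 mm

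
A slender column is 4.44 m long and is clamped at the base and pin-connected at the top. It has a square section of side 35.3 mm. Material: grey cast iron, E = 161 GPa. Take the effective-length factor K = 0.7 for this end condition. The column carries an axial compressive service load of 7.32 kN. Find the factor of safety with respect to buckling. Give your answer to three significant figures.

I = a⁴/12 = 35.3⁴/12 = 1.294×10^5 mm⁴
I = 1.294×10^5 mm⁴ = 1.294×10^-7 m⁴
Effective length L_e = K·L = 0.7 × 4.44 = 3.108 m
P_cr = π²EI / L_e² = π² × 161×10⁹ × 1.294×10^-7 / 3.108² = 2.129×10^4 N
Factor of safety n = P_cr / P = 21.285 / 7.32 = 2.91

n ≈ 2.91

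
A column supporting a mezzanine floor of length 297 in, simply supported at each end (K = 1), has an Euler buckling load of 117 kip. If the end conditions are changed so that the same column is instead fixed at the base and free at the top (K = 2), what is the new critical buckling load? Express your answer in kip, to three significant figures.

P_cr ≈ 29.2 kip

P_cr ∝ 1/K², so P_cr,new = P_cr,old × (K_old/K_new)² = 117 × (1/2)²
= 117 × 0.2500 = 29.2 kip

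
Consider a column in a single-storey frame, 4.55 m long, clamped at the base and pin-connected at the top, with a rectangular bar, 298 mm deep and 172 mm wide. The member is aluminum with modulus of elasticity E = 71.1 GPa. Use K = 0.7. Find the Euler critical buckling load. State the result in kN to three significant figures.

P_cr ≈ 8740 kN

Buckling occurs about the weak axis: I_min = h·b³/12 with b = 172 mm (the shorter side).
I_min = 298×172³/12 = 1.264×10^8 mm⁴
I = 1.264×10^8 mm⁴ = 1.264×10^-4 m⁴
Effective length L_e = K·L = 0.7 × 4.55 = 3.185 m
P_cr = π²EI / L_e² = π² × 71.1×10⁹ × 1.264×10^-4 / 3.185² = 8.741×10^6 N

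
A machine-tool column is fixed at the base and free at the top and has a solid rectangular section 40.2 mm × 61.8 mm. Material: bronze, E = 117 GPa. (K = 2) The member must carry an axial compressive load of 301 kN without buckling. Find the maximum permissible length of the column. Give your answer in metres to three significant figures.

Buckling occurs about the weak axis: I_min = h·b³/12 with b = 40.2 mm (the shorter side).
I_min = 61.8×40.2³/12 = 3.346×10^5 mm⁴
I = 3.346×10^-7 m⁴
At the buckling limit P_cr = P = 3.010×10^5 N
From P_cr = π²EI/(K·L)²:  L = (1/K)·√(π²EI/P_cr) = (1/2)·√(π²×1.17×10^11×3.346×10^-7/3.010×10^5)
L = 0.566 m

L_max ≈ 0.566 m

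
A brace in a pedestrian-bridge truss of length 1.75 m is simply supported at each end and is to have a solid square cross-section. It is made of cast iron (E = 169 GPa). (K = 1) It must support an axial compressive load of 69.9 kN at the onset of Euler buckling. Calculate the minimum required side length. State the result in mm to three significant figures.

L_e = K·L = 1 × 1.75 = 1.750 m
Required I = P_cr·L_e²/(π²E) = 6.990×10^4 × 1.750² / (π² × 1.69×10^11) = 1.283×10^-7 m⁴
I_req = 1.283×10^5 mm⁴
Solid square: I = a⁴/12  ⇒  a = (12I)^(1/4) = (12×1.283×10^5)^(1/4) = 35.2 mm

a ≈ 35.2 mm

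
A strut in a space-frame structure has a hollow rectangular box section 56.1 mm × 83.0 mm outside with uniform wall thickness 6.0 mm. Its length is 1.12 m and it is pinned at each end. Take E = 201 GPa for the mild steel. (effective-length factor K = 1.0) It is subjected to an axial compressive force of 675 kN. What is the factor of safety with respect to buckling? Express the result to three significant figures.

n ≈ 1.67

Inner dimensions: h_i = 83.0 − 2×6.0 = 71.00 mm, b_i = 56.1 − 2×6.0 = 44.10 mm
Weak-axis I_min = (h_o·b_o³ − h_i·b_i³)/12 with b_o = 56.1, b_i = 44.10 mm (shorter outer/inner sides).
I_min = (83.0×56.1³ − 71.00×44.10³)/12 = 7.137×10^5 mm⁴
I = 7.137×10^5 mm⁴ = 7.137×10^-7 m⁴
Effective length L_e = K·L = 1 × 1.12 = 1.120 m
P_cr = π²EI / L_e² = π² × 201×10⁹ × 7.137×10^-7 / 1.120² = 1.129×10^6 N
Factor of safety n = P_cr / P = 1128.8 / 675 = 1.67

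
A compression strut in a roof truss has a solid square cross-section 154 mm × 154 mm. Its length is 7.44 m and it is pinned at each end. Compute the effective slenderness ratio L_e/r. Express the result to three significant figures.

I = a⁴/12 = 154⁴/12 = 4.687×10^7 mm⁴
A = 2.372×10^4 mm²;  r_min = √(I/A) = √(4.687×10^7/2.372×10^4) = 44.46 mm
L_e = K·L = 1 × 7.44 m = 7.440 m = 7440.0 mm
λ = L_e / r_min = 7440.0 / 44.46 = 167

λ ≈ 167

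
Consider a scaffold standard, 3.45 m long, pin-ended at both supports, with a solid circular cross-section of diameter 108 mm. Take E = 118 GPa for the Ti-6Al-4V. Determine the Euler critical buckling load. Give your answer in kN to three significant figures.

I = πd⁴/64 = π×108⁴/64 = 6.678×10^6 mm⁴
I = 6.678×10^6 mm⁴ = 6.678×10^-6 m⁴
Effective length L_e = K·L = 1 × 3.45 = 3.450 m
P_cr = π²EI / L_e² = π² × 118×10⁹ × 6.678×10^-6 / 3.450² = 6.534×10^5 N

P_cr ≈ 653 kN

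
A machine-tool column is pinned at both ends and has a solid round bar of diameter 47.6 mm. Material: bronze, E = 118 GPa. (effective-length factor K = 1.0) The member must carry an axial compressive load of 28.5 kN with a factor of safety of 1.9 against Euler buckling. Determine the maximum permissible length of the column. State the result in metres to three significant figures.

L_max ≈ 2.33 m

I = πd⁴/64 = π×47.6⁴/64 = 2.520×10^5 mm⁴
I = 2.520×10^-7 m⁴
Required critical load P_cr = n·P = 1.9 × 28.5 = 54.15 kN = 5.415×10^4 N
From P_cr = π²EI/(K·L)²:  L = (1/K)·√(π²EI/P_cr) = (1/1)·√(π²×1.18×10^11×2.520×10^-7/5.415×10^4)
L = 2.33 m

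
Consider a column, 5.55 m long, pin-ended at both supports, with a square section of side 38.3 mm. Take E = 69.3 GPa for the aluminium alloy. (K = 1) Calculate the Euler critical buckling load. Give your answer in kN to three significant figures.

P_cr ≈ 3.98 kN

I = a⁴/12 = 38.3⁴/12 = 1.793×10^5 mm⁴
I = 1.793×10^5 mm⁴ = 1.793×10^-7 m⁴
Effective length L_e = K·L = 1 × 5.55 = 5.550 m
P_cr = π²EI / L_e² = π² × 69.3×10⁹ × 1.793×10^-7 / 5.550² = 3.982×10^3 N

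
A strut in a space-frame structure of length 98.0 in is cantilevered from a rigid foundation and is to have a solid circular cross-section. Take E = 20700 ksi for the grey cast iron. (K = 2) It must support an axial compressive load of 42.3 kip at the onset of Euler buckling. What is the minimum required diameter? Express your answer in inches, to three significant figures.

L_e = K·L = 2 × 98.0 = 196.0 in
Required I = P_cr·L_e²/(π²E) = 4.230×10^4 × 196.0² / (π² × 2.07×10^7) = 7.954 in⁴
Solid circle: I = πd⁴/64  ⇒  d = (64I/π)^(1/4) = (64×7.954/π)^(1/4) = 3.57 in

d ≈ 3.57 in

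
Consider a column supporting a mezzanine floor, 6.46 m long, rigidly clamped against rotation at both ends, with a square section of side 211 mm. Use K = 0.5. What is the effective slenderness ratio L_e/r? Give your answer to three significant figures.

I = a⁴/12 = 211⁴/12 = 1.652×10^8 mm⁴
A = 4.452×10^4 mm²;  r_min = √(I/A) = √(1.652×10^8/4.452×10^4) = 60.91 mm
L_e = K·L = 0.5 × 6.46 m = 3.230 m = 3230.0 mm
λ = L_e / r_min = 3230.0 / 60.91 = 53.0

λ ≈ 53.0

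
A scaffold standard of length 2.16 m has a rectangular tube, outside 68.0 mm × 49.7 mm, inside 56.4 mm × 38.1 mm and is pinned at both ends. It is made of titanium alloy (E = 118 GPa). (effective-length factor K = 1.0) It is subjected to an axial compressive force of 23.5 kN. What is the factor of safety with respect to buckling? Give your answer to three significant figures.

Weak-axis I_min = (h_o·b_o³ − h_i·b_i³)/12 with b_o = 49.7, b_i = 38.10 mm (shorter outer/inner sides).
I_min = (68.0×49.7³ − 56.40×38.10³)/12 = 4.357×10^5 mm⁴
I = 4.357×10^5 mm⁴ = 4.357×10^-7 m⁴
Effective length L_e = K·L = 1 × 2.16 = 2.160 m
P_cr = π²EI / L_e² = π² × 118×10⁹ × 4.357×10^-7 / 2.160² = 1.088×10^5 N
Factor of safety n = P_cr / P = 108.76 / 23.5 = 4.63

n ≈ 4.63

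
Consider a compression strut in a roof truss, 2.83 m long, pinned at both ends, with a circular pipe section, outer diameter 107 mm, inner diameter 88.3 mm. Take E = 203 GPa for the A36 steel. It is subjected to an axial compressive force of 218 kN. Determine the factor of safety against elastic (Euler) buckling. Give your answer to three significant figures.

n ≈ 3.96

d_o = 107 mm, d_i = 88.3 mm
I = π(d_o⁴ − d_i⁴)/64 = π(107⁴ − 88.30⁴)/64 = 3.450×10^6 mm⁴
I = 3.450×10^6 mm⁴ = 3.450×10^-6 m⁴
Effective length L_e = K·L = 1 × 2.83 = 2.830 m
P_cr = π²EI / L_e² = π² × 203×10⁹ × 3.450×10^-6 / 2.830² = 8.631×10^5 N
Factor of safety n = P_cr / P = 863.13 / 218 = 3.96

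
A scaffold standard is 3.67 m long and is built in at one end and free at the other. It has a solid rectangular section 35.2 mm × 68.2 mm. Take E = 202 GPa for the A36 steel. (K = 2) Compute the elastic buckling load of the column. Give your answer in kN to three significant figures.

P_cr ≈ 9.17 kN

Buckling occurs about the weak axis: I_min = h·b³/12 with b = 35.2 mm (the shorter side).
I_min = 68.2×35.2³/12 = 2.479×10^5 mm⁴
I = 2.479×10^5 mm⁴ = 2.479×10^-7 m⁴
Effective length L_e = K·L = 2 × 3.67 = 7.340 m
P_cr = π²EI / L_e² = π² × 202×10⁹ × 2.479×10^-7 / 7.340² = 9.173×10^3 N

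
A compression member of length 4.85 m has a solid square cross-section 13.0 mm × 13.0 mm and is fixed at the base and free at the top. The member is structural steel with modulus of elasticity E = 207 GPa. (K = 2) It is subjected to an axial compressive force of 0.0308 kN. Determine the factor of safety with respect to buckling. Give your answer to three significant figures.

I = a⁴/12 = 13.0⁴/12 = 2.380×10^3 mm⁴
I = 2.380×10^3 mm⁴ = 2.380×10^-9 m⁴
Effective length L_e = K·L = 2 × 4.85 = 9.700 m
P_cr = π²EI / L_e² = π² × 207×10⁹ × 2.380×10^-9 / 9.700² = 51.68 N
Factor of safety n = P_cr / P = 0.051680 / 0.0308 = 1.68

n ≈ 1.68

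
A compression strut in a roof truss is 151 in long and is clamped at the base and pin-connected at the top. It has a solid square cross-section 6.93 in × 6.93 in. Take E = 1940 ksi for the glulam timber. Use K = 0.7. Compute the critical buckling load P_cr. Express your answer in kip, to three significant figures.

I = a⁴/12 = 6.93⁴/12 = 192.2 in⁴
Effective length L_e = K·L = 0.7 × 151 = 105.7 in
P_cr = π²EI / L_e² = π² × 1940×10³ × 192.2 / 105.7² = 3.294×10^5 lb

P_cr ≈ 329 kip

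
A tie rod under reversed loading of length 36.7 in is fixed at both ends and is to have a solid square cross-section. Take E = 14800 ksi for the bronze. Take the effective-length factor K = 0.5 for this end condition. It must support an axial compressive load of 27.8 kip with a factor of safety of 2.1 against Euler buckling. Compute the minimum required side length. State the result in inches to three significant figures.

a ≈ 1.13 in

Required P_cr = n·P = 2.1 × 27.8 = 58.38 kip
L_e = K·L = 0.5 × 36.7 = 18.35 in
Required I = P_cr·L_e²/(π²E) = 5.838×10^4 × 18.35² / (π² × 1.48×10^7) = 0.1346 in⁴
Solid square: I = a⁴/12  ⇒  a = (12I)^(1/4) = (12×0.1346)^(1/4) = 1.13 in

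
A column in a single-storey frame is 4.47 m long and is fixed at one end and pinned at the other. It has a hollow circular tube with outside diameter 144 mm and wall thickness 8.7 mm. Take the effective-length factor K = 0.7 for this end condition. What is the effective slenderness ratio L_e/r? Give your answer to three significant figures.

Inner diameter d_i = 144 − 2×8.7 = 126.6 mm
I = π(d_o⁴ − d_i⁴)/64 = π(144⁴ − 126.6⁴)/64 = 8.497×10^6 mm⁴
A = 3.698×10^3 mm²;  r_min = √(I/A) = √(8.497×10^6/3.698×10^3) = 47.93 mm
L_e = K·L = 0.7 × 4.47 m = 3.129 m = 3129.0 mm
λ = L_e / r_min = 3129.0 / 47.93 = 65.3

λ ≈ 65.3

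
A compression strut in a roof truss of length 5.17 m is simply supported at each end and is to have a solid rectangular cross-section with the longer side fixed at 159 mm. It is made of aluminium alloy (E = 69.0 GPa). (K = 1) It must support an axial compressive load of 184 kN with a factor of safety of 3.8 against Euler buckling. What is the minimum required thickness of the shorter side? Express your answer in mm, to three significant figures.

b ≈ 127 mm

Required P_cr = n·P = 3.8 × 184 = 699.2 kN
L_e = K·L = 1 × 5.17 = 5.170 m
Required I = P_cr·L_e²/(π²E) = 6.992×10^5 × 5.170² / (π² × 6.90×10^10) = 2.744×10^-5 m⁴
I_req = 2.744×10^7 mm⁴
Rectangle, weak axis: I_min = h·b³/12 with h = 159 mm fixed  ⇒  b = (12I/h)^(1/3) = 127 mm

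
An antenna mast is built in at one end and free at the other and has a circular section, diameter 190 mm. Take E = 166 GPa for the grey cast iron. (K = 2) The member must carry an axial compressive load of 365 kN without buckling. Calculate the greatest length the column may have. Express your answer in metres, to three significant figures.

L_max ≈ 8.47 m

I = πd⁴/64 = π×190⁴/64 = 6.397×10^7 mm⁴
I = 6.397×10^-5 m⁴
At the buckling limit P_cr = P = 3.650×10^5 N
From P_cr = π²EI/(K·L)²:  L = (1/K)·√(π²EI/P_cr) = (1/2)·√(π²×1.66×10^11×6.397×10^-5/3.650×10^5)
L = 8.47 m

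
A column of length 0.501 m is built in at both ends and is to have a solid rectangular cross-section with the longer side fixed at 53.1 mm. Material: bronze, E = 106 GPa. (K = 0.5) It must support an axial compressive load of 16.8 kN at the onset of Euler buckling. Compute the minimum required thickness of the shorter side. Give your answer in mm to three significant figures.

L_e = K·L = 0.5 × 0.501 = 0.2505 m
Required I = P_cr·L_e²/(π²E) = 1.680×10^4 × 0.2505² / (π² × 1.06×10^11) = 1.008×10^-9 m⁴
I_req = 1.008×10^3 mm⁴
Rectangle, weak axis: I_min = h·b³/12 with h = 53.1 mm fixed  ⇒  b = (12I/h)^(1/3) = 6.11 mm

b ≈ 6.11 mm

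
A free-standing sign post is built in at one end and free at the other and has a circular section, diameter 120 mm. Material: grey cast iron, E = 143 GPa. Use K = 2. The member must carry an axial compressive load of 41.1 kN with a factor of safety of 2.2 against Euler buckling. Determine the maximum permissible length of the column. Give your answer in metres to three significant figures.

I = πd⁴/64 = π×120⁴/64 = 1.018×10^7 mm⁴
I = 1.018×10^-5 m⁴
Required critical load P_cr = n·P = 2.2 × 41.1 = 90.42 kN = 9.042×10^4 N
From P_cr = π²EI/(K·L)²:  L = (1/K)·√(π²EI/P_cr) = (1/2)·√(π²×1.43×10^11×1.018×10^-5/9.042×10^4)
L = 6.30 m

L_max ≈ 6.30 m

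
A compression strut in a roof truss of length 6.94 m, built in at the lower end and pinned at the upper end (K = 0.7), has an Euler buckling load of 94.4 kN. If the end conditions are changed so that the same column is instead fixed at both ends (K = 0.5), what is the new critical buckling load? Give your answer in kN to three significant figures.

P_cr ≈ 185 kN

P_cr ∝ 1/K², so P_cr,new = P_cr,old × (K_old/K_new)² = 94.4 × (0.7/0.5)²
= 94.4 × 1.960 = 185 kN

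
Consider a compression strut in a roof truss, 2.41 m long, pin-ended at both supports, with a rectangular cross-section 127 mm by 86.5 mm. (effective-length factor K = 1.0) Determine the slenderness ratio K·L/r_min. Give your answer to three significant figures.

λ ≈ 96.5

For a rectangle r_min = b/√12 = 86.5/√12 = 24.97 mm
L_e = K·L = 1 × 2.41 m = 2.410 m = 2410.0 mm
λ = L_e / r_min = 2410.0 / 24.97 = 96.5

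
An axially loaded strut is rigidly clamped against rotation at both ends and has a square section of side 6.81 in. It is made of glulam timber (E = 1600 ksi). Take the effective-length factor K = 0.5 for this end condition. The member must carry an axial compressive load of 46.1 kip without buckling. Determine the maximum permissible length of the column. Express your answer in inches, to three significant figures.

I = a⁴/12 = 6.81⁴/12 = 179.2 in⁴
At the buckling limit P_cr = P = 4.610×10^4 lb
From P_cr = π²EI/(K·L)²:  L = (1/K)·√(π²EI/P_cr) = (1/0.5)·√(π²×1.60×10^6×179.2/4.610×10^4)
L = 496 in

L_max ≈ 496 in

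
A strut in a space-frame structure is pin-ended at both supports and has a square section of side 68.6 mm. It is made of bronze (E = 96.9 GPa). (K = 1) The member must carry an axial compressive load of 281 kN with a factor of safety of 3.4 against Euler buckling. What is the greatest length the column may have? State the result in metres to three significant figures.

I = a⁴/12 = 68.6⁴/12 = 1.846×10^6 mm⁴
I = 1.846×10^-6 m⁴
Required critical load P_cr = n·P = 3.4 × 281 = 955.4 kN = 9.554×10^5 N
From P_cr = π²EI/(K·L)²:  L = (1/K)·√(π²EI/P_cr) = (1/1)·√(π²×9.69×10^10×1.846×10^-6/9.554×10^5)
L = 1.36 m

L_max ≈ 1.36 m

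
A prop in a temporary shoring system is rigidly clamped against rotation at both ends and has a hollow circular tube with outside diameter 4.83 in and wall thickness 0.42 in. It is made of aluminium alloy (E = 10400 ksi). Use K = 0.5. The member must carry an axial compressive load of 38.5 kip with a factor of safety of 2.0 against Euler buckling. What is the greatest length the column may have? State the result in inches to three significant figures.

Inner diameter d_i = 4.83 − 2×0.42 = 3.990 in
I = π(d_o⁴ − d_i⁴)/64 = π(4.83⁴ − 3.990⁴)/64 = 14.27 in⁴
Required critical load P_cr = n·P = 2.0 × 38.5 = 77.00 kip = 7.700×10^4 lb
From P_cr = π²EI/(K·L)²:  L = (1/K)·√(π²EI/P_cr) = (1/0.5)·√(π²×1.04×10^7×14.27/7.700×10^4)
L = 276 in

L_max ≈ 276 in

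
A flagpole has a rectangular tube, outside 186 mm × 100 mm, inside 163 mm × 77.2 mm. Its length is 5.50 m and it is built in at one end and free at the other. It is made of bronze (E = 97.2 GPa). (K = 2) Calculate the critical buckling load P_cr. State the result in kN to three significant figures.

Weak-axis I_min = (h_o·b_o³ − h_i·b_i³)/12 with b_o = 100, b_i = 77.20 mm (shorter outer/inner sides).
I_min = (186×100³ − 163.0×77.20³)/12 = 9.250×10^6 mm⁴
I = 9.250×10^6 mm⁴ = 9.250×10^-6 m⁴
Effective length L_e = K·L = 2 × 5.50 = 11.00 m
P_cr = π²EI / L_e² = π² × 97.2×10⁹ × 9.250×10^-6 / 11.00² = 7.334×10^4 N

P_cr ≈ 73.3 kN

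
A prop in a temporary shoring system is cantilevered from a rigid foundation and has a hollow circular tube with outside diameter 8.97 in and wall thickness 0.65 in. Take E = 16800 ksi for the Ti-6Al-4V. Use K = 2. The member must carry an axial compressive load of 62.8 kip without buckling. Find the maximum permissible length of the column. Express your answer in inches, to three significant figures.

Inner diameter d_i = 8.97 − 2×0.65 = 7.670 in
I = π(d_o⁴ − d_i⁴)/64 = π(8.97⁴ − 7.670⁴)/64 = 147.9 in⁴
At the buckling limit P_cr = P = 6.280×10^4 lb
From P_cr = π²EI/(K·L)²:  L = (1/K)·√(π²EI/P_cr) = (1/2)·√(π²×1.68×10^7×147.9/6.280×10^4)
L = 312 in

L_max ≈ 312 in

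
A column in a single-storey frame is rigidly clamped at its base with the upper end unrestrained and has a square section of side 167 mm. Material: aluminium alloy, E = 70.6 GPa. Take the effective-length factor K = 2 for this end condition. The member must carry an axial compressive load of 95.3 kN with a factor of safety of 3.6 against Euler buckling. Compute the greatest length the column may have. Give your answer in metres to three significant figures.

I = a⁴/12 = 167⁴/12 = 6.482×10^7 mm⁴
I = 6.482×10^-5 m⁴
Required critical load P_cr = n·P = 3.6 × 95.3 = 343.1 kN = 3.431×10^5 N
From P_cr = π²EI/(K·L)²:  L = (1/K)·√(π²EI/P_cr) = (1/2)·√(π²×7.06×10^10×6.482×10^-5/3.431×10^5)
L = 5.74 m

L_max ≈ 5.74 m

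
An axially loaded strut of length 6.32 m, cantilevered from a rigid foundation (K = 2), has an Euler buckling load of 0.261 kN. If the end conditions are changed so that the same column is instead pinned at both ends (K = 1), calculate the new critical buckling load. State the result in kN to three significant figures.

P_cr ≈ 1.04 kN

P_cr ∝ 1/K², so P_cr,new = P_cr,old × (K_old/K_new)² = 0.261 × (2/1)²
= 0.261 × 4.000 = 1.04 kN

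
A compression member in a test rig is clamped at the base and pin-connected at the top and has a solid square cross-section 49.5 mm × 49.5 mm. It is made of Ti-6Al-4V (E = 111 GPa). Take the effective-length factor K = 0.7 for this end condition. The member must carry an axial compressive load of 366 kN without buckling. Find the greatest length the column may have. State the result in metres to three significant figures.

I = a⁴/12 = 49.5⁴/12 = 5.003×10^5 mm⁴
I = 5.003×10^-7 m⁴
At the buckling limit P_cr = P = 3.660×10^5 N
From P_cr = π²EI/(K·L)²:  L = (1/K)·√(π²EI/P_cr) = (1/0.7)·√(π²×1.11×10^11×5.003×10^-7/3.660×10^5)
L = 1.75 m

L_max ≈ 1.75 m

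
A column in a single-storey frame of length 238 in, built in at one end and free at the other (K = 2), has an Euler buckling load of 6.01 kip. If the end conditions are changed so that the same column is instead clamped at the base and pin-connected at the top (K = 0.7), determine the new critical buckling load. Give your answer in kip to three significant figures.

P_cr ≈ 49.1 kip

P_cr ∝ 1/K², so P_cr,new = P_cr,old × (K_old/K_new)² = 6.01 × (2/0.7)²
= 6.01 × 8.163 = 49.1 kip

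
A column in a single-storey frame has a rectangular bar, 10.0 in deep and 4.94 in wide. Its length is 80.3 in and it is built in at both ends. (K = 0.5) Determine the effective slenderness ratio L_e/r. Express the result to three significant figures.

For a rectangle r_min = b/√12 = 4.94/√12 = 1.426 in
L_e = K·L = 0.5 × 80.3 = 40.15 in
λ = L_e / r_min = 40.150 / 1.426 = 28.2

λ ≈ 28.2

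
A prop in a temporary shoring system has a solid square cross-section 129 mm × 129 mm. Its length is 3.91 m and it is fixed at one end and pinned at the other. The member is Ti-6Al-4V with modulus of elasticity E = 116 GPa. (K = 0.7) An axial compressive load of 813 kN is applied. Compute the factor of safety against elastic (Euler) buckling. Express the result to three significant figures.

n ≈ 4.34

I = a⁴/12 = 129⁴/12 = 2.308×10^7 mm⁴
I = 2.308×10^7 mm⁴ = 2.308×10^-5 m⁴
Effective length L_e = K·L = 0.7 × 3.91 = 2.737 m
P_cr = π²EI / L_e² = π² × 116×10⁹ × 2.308×10^-5 / 2.737² = 3.527×10^6 N
Factor of safety n = P_cr / P = 3526.8 / 813 = 4.34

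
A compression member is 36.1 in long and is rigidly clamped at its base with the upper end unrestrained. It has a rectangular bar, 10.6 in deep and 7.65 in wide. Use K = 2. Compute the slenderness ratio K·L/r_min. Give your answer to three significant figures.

λ ≈ 32.7

For a rectangle r_min = b/√12 = 7.65/√12 = 2.208 in
L_e = K·L = 2 × 36.1 = 72.20 in
λ = L_e / r_min = 72.200 / 2.208 = 32.7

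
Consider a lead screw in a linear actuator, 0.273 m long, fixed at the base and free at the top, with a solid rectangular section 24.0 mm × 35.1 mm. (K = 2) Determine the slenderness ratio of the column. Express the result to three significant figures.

For a rectangle r_min = b/√12 = 24.0/√12 = 6.928 mm
L_e = K·L = 2 × 0.273 m = 0.5460 m = 546.00 mm
λ = L_e / r_min = 546.00 / 6.928 = 78.8

λ ≈ 78.8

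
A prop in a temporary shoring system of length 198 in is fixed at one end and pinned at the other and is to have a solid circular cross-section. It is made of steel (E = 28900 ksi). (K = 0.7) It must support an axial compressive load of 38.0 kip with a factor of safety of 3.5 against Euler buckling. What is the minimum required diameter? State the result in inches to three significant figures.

Required P_cr = n·P = 3.5 × 38.0 = 133.0 kip
L_e = K·L = 0.7 × 198 = 138.6 in
Required I = P_cr·L_e²/(π²E) = 1.330×10^5 × 138.6² / (π² × 2.89×10^7) = 8.957 in⁴
Solid circle: I = πd⁴/64  ⇒  d = (64I/π)^(1/4) = (64×8.957/π)^(1/4) = 3.68 in

d ≈ 3.68 in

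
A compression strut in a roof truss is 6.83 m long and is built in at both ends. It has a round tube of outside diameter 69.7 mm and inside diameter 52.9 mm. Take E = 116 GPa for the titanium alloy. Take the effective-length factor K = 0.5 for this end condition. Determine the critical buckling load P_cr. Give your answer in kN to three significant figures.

d_o = 69.7 mm, d_i = 52.9 mm
I = π(d_o⁴ − d_i⁴)/64 = π(69.7⁴ − 52.90⁴)/64 = 7.741×10^5 mm⁴
I = 7.741×10^5 mm⁴ = 7.741×10^-7 m⁴
Effective length L_e = K·L = 0.5 × 6.83 = 3.415 m
P_cr = π²EI / L_e² = π² × 116×10⁹ × 7.741×10^-7 / 3.415² = 7.599×10^4 N

P_cr ≈ 76.0 kN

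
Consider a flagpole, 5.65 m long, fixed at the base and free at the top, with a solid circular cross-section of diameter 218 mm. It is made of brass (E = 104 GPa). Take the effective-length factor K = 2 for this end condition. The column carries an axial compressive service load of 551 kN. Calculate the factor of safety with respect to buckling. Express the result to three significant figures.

I = πd⁴/64 = π×218⁴/64 = 1.109×10^8 mm⁴
I = 1.109×10^8 mm⁴ = 1.109×10^-4 m⁴
Effective length L_e = K·L = 2 × 5.65 = 11.30 m
P_cr = π²EI / L_e² = π² × 104×10⁹ × 1.109×10^-4 / 11.30² = 8.912×10^5 N
Factor of safety n = P_cr / P = 891.19 / 551 = 1.62

n ≈ 1.62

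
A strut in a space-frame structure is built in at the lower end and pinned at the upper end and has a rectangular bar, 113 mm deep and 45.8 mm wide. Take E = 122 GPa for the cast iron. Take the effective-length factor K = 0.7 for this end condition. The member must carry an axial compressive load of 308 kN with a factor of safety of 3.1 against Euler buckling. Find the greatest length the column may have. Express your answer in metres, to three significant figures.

L_max ≈ 1.53 m

Buckling occurs about the weak axis: I_min = h·b³/12 with b = 45.8 mm (the shorter side).
I_min = 113×45.8³/12 = 9.047×10^5 mm⁴
I = 9.047×10^-7 m⁴
Required critical load P_cr = n·P = 3.1 × 308 = 954.8 kN = 9.548×10^5 N
From P_cr = π²EI/(K·L)²:  L = (1/K)·√(π²EI/P_cr) = (1/0.7)·√(π²×1.22×10^11×9.047×10^-7/9.548×10^5)
L = 1.53 m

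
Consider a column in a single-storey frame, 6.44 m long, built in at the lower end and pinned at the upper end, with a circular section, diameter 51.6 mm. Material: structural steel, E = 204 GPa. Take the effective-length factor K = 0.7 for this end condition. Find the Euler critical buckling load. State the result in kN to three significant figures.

I = πd⁴/64 = π×51.6⁴/64 = 3.480×10^5 mm⁴
I = 3.480×10^5 mm⁴ = 3.480×10^-7 m⁴
Effective length L_e = K·L = 0.7 × 6.44 = 4.508 m
P_cr = π²EI / L_e² = π² × 204×10⁹ × 3.480×10^-7 / 4.508² = 3.448×10^4 N

P_cr ≈ 34.5 kN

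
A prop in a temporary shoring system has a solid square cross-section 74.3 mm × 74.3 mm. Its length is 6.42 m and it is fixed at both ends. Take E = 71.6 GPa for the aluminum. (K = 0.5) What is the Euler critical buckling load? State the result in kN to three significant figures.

P_cr ≈ 174 kN

I = a⁴/12 = 74.3⁴/12 = 2.540×10^6 mm⁴
I = 2.540×10^6 mm⁴ = 2.540×10^-6 m⁴
Effective length L_e = K·L = 0.5 × 6.42 = 3.210 m
P_cr = π²EI / L_e² = π² × 71.6×10⁹ × 2.540×10^-6 / 3.210² = 1.742×10^5 N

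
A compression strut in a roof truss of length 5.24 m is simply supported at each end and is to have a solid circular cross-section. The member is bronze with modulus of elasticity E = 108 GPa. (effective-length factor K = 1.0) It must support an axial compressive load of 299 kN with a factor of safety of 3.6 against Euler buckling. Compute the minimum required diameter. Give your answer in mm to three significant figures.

Required P_cr = n·P = 3.6 × 299 = 1076 kN
L_e = K·L = 1 × 5.24 = 5.240 m
Required I = P_cr·L_e²/(π²E) = 1.076×10^6 × 5.240² / (π² × 1.08×10^11) = 2.773×10^-5 m⁴
I_req = 2.773×10^7 mm⁴
Solid circle: I = πd⁴/64  ⇒  d = (64I/π)^(1/4) = (64×2.773×10^7/π)^(1/4) = 154 mm

d ≈ 154 mm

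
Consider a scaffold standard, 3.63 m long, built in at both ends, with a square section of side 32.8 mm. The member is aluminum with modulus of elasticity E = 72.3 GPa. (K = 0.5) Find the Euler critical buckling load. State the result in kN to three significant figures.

P_cr ≈ 20.9 kN

I = a⁴/12 = 32.8⁴/12 = 9.645×10^4 mm⁴
I = 9.645×10^4 mm⁴ = 9.645×10^-8 m⁴
Effective length L_e = K·L = 0.5 × 3.63 = 1.815 m
P_cr = π²EI / L_e² = π² × 72.3×10⁹ × 9.645×10^-8 / 1.815² = 2.089×10^4 N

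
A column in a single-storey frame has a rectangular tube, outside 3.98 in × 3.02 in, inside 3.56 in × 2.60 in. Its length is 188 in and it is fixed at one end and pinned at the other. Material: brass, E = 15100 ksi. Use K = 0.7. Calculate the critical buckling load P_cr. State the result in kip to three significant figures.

Weak-axis I_min = (h_o·b_o³ − h_i·b_i³)/12 with b_o = 3.02, b_i = 2.600 in (shorter outer/inner sides).
I_min = (3.98×3.02³ − 3.560×2.600³)/12 = 3.921 in⁴
Effective length L_e = K·L = 0.7 × 188 = 131.6 in
P_cr = π²EI / L_e² = π² × 15100×10³ × 3.921 / 131.6² = 3.374×10^4 lb

P_cr ≈ 33.7 kip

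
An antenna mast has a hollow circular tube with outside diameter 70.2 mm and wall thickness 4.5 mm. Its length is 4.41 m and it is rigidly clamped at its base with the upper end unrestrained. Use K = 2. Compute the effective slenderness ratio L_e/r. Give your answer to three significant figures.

Inner diameter d_i = 70.2 − 2×4.5 = 61.20 mm
I = π(d_o⁴ − d_i⁴)/64 = π(70.2⁴ − 61.20⁴)/64 = 5.035×10^5 mm⁴
A = 928.8 mm²;  r_min = √(I/A) = √(5.035×10^5/928.8) = 23.28 mm
L_e = K·L = 2 × 4.41 m = 8.820 m = 8820.0 mm
λ = L_e / r_min = 8820.0 / 23.28 = 379

λ ≈ 379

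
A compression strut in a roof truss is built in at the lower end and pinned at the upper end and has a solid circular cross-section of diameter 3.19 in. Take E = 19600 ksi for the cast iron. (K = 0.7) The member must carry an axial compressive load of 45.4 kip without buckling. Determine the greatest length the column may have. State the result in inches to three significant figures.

L_max ≈ 210 in

I = πd⁴/64 = π×3.19⁴/64 = 5.083 in⁴
At the buckling limit P_cr = P = 4.540×10^4 lb
From P_cr = π²EI/(K·L)²:  L = (1/K)·√(π²EI/P_cr) = (1/0.7)·√(π²×1.96×10^7×5.083/4.540×10^4)
L = 210 in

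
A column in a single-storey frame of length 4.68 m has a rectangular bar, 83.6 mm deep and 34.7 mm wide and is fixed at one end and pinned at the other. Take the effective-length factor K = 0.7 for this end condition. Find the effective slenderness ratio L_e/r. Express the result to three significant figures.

λ ≈ 327

For a rectangle r_min = b/√12 = 34.7/√12 = 10.02 mm
L_e = K·L = 0.7 × 4.68 m = 3.276 m = 3276.0 mm
λ = L_e / r_min = 3276.0 / 10.02 = 327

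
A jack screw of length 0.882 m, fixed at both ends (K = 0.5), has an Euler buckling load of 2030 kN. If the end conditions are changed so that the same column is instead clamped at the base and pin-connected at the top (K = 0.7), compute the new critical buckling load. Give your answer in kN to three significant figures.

P_cr ∝ 1/K², so P_cr,new = P_cr,old × (K_old/K_new)² = 2030 × (0.5/0.7)²
= 2030 × 0.5102 = 1040 kN

P_cr ≈ 1040 kN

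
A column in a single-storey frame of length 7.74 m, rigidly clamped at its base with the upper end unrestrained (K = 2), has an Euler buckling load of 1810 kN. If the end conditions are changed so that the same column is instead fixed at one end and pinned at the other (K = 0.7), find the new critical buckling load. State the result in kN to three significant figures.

P_cr ∝ 1/K², so P_cr,new = P_cr,old × (K_old/K_new)² = 1810 × (2/0.7)²
= 1810 × 8.163 = 14800 kN

P_cr ≈ 14800 kN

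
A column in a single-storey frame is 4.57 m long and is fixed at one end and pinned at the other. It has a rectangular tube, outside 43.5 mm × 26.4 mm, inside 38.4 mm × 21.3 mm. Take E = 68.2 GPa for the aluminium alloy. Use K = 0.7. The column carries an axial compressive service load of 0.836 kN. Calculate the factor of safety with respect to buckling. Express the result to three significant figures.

Weak-axis I_min = (h_o·b_o³ − h_i·b_i³)/12 with b_o = 26.4, b_i = 21.30 mm (shorter outer/inner sides).
I_min = (43.5×26.4³ − 38.40×21.30³)/12 = 3.578×10^4 mm⁴
I = 3.578×10^4 mm⁴ = 3.578×10^-8 m⁴
Effective length L_e = K·L = 0.7 × 4.57 = 3.199 m
P_cr = π²EI / L_e² = π² × 68.2×10⁹ × 3.578×10^-8 / 3.199² = 2.353×10^3 N
Factor of safety n = P_cr / P = 2.3531 / 0.836 = 2.81

n ≈ 2.81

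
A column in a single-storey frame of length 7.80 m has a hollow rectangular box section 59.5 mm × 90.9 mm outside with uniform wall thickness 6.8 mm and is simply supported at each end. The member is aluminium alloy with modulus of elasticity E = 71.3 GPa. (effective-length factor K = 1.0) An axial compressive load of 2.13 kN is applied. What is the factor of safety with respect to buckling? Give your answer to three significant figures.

n ≈ 5.28

Inner dimensions: h_i = 90.9 − 2×6.8 = 77.30 mm, b_i = 59.5 − 2×6.8 = 45.90 mm
Weak-axis I_min = (h_o·b_o³ − h_i·b_i³)/12 with b_o = 59.5, b_i = 45.90 mm (shorter outer/inner sides).
I_min = (90.9×59.5³ − 77.30×45.90³)/12 = 9.727×10^5 mm⁴
I = 9.727×10^5 mm⁴ = 9.727×10^-7 m⁴
Effective length L_e = K·L = 1 × 7.80 = 7.800 m
P_cr = π²EI / L_e² = π² × 71.3×10⁹ × 9.727×10^-7 / 7.800² = 1.125×10^4 N
Factor of safety n = P_cr / P = 11.251 / 2.13 = 5.28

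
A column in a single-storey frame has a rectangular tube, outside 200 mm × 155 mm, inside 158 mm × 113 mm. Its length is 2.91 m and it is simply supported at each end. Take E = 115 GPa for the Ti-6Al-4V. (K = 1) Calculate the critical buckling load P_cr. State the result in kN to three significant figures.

Weak-axis I_min = (h_o·b_o³ − h_i·b_i³)/12 with b_o = 155, b_i = 113.0 mm (shorter outer/inner sides).
I_min = (200×155³ − 158.0×113.0³)/12 = 4.307×10^7 mm⁴
I = 4.307×10^7 mm⁴ = 4.307×10^-5 m⁴
Effective length L_e = K·L = 1 × 2.91 = 2.910 m
P_cr = π²EI / L_e² = π² × 115×10⁹ × 4.307×10^-5 / 2.910² = 5.772×10^6 N

P_cr ≈ 5770 kN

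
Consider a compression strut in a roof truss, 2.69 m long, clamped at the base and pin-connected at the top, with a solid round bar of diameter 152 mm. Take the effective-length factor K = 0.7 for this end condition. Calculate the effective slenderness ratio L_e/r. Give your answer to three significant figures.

λ ≈ 49.6

For a solid circle r = d/4 = 152/4 = 38.00 mm
L_e = K·L = 0.7 × 2.69 m = 1.883 m = 1883.0 mm
λ = L_e / r_min = 1883.0 / 38.00 = 49.6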